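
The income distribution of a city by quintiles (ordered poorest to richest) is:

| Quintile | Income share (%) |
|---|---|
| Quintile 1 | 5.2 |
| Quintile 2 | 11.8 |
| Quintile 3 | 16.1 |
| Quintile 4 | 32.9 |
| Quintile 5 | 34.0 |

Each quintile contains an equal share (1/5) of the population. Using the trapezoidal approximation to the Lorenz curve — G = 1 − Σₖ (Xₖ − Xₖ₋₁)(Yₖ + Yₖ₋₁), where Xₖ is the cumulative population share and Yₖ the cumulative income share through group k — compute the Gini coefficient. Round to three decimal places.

Cumulative income shares Yₖ: 0.0520, 0.1700, 0.3310, 0.6600, 1.0000
Σ (Xₖ−Xₖ₋₁)(Yₖ+Yₖ₋₁) = (1/5)(0.0520+0.0000) + (1/5)(0.1700+0.0520) + (1/5)(0.3310+0.1700) + (1/5)(0.6600+0.3310) + (1/5)(1.0000+0.6600)
  = 0.0104 + 0.0444 + 0.1002 + 0.1982 + 0.3320 = 0.6852
G = 1 − 0.6852 = 0.3148

0.315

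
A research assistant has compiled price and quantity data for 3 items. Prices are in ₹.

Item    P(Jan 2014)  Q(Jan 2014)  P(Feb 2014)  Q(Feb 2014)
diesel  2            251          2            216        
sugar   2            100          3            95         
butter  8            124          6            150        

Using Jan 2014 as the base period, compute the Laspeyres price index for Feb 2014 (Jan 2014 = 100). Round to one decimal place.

91.3

Laspeyres price index uses base-period quantities as weights.
ΣP(Feb 2014)·Q(Jan 2014) = 2×251 + 3×100 + 6×124 = 502 + 300 + 744 = 1546
ΣP(Jan 2014)·Q(Jan 2014) = 2×251 + 2×100 + 8×124 = 502 + 200 + 992 = 1694
Index = 1546 / 1694 × 100 = 91.2633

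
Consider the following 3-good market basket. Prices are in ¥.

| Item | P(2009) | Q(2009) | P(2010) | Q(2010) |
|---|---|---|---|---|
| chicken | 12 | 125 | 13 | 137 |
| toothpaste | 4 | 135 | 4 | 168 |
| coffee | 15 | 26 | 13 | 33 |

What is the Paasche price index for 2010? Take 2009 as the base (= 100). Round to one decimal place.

Paasche price index uses current-period quantities as weights.
ΣP(2010)·Q(2010) = 13×137 + 4×168 + 13×33 = 1781 + 672 + 429 = 2882
ΣP(2009)·Q(2010) = 12×137 + 4×168 + 15×33 = 1644 + 672 + 495 = 2811
Index = 2882 / 2811 × 100 = 102.5258

102.5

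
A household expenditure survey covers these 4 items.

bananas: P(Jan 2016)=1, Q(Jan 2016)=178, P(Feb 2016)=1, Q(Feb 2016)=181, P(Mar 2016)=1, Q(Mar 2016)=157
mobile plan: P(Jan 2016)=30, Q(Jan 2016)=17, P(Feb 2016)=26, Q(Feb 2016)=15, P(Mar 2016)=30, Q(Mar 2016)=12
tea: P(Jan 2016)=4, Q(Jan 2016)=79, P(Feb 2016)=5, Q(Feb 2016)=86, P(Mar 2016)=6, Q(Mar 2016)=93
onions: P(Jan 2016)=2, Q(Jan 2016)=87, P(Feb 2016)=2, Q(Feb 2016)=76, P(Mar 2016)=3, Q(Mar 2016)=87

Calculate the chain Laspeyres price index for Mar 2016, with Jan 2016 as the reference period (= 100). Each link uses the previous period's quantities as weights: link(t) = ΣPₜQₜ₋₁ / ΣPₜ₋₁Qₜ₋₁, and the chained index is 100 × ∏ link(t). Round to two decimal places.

120.37

Link Jan 2016→Feb 2016:
ΣP(Feb 2016)Q(Jan 2016) = 1×178 + 26×17 + 5×79 + 2×87 = 178 + 442 + 395 + 174 = 1189
ΣP(Jan 2016)Q(Jan 2016) = 1×178 + 30×17 + 4×79 + 2×87 = 178 + 510 + 316 + 174 = 1178
link = 1189/1178 = 1.009338
Link Feb 2016→Mar 2016:
ΣP(Mar 2016)Q(Feb 2016) = 1×181 + 30×15 + 6×86 + 3×76 = 181 + 450 + 516 + 228 = 1375
ΣP(Feb 2016)Q(Feb 2016) = 1×181 + 26×15 + 5×86 + 2×76 = 181 + 390 + 430 + 152 = 1153
link = 1375/1153 = 1.192541
Chained index = 100 × 1.009338 × 1.192541 = 120.3677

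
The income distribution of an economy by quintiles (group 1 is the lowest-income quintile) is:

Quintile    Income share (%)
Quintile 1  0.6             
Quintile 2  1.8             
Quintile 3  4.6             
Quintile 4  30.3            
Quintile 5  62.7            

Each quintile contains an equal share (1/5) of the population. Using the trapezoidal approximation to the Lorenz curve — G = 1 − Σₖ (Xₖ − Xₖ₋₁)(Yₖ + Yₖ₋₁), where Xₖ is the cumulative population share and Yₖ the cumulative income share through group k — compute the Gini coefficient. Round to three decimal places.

0.611

Cumulative income shares Yₖ: 0.0060, 0.0240, 0.0700, 0.3730, 1.0000
Σ (Xₖ−Xₖ₋₁)(Yₖ+Yₖ₋₁) = (1/5)(0.0060+0.0000) + (1/5)(0.0240+0.0060) + (1/5)(0.0700+0.0240) + (1/5)(0.3730+0.0700) + (1/5)(1.0000+0.3730)
  = 0.0012 + 0.0060 + 0.0188 + 0.0886 + 0.2746 = 0.3892
G = 1 − 0.3892 = 0.6108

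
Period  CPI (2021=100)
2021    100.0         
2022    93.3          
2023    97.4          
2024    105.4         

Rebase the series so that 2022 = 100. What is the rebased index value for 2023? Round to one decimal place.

104.4

Rebased(2023) = 97.4 / 93.3 × 100 = 104.3944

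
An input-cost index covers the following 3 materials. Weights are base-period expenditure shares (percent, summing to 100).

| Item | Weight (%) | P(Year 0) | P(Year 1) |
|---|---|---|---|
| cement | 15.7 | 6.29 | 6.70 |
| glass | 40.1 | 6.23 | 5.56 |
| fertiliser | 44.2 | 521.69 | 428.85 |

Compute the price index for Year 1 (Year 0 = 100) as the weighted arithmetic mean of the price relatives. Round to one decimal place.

cement: 15.7 × (6.70/6.29) = 15.7 × 1.065183 = 16.7234
glass: 40.1 × (5.56/6.23) = 40.1 × 0.892456 = 35.7875
fertiliser: 44.2 × (428.85/521.69) = 44.2 × 0.822040 = 36.3342
Index = Σ wᵢ·(p₁ᵢ/p₀ᵢ) = 16.7234 + 35.7875 + 36.3342 = 88.8450

88.8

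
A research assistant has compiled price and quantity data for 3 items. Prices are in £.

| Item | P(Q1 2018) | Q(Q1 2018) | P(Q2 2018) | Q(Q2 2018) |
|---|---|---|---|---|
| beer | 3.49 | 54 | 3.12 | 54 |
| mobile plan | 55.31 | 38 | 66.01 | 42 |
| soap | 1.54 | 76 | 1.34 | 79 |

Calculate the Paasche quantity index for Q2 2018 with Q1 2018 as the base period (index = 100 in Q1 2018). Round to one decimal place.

109.6

Paasche quantity index uses current-period prices as weights.
ΣP(Q2 2018)·Q(Q2 2018) = 3.12×54 + 66.01×42 + 1.34×79 = 168.48 + 2772.42 + 105.86 = 3046.76
ΣP(Q2 2018)·Q(Q1 2018) = 3.12×54 + 66.01×38 + 1.34×76 = 168.48 + 2508.38 + 101.84 = 2778.7
Index = 3046.76 / 2778.7 × 100 = 109.6470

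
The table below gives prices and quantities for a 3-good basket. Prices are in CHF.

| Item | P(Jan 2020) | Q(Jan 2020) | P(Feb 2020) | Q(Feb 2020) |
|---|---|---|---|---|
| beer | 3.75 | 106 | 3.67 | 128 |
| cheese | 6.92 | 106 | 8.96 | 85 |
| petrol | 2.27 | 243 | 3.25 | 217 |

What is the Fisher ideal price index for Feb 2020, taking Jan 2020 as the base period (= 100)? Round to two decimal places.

125.28

Laspeyres component (base-period weights):
ΣP(Feb 2020)Q(Jan 2020) = 3.67×106 + 8.96×106 + 3.25×243 = 389.02 + 949.76 + 789.75 = 2128.53
ΣP(Jan 2020)Q(Jan 2020) = 3.75×106 + 6.92×106 + 2.27×243 = 397.5 + 733.52 + 551.61 = 1682.63
L = 2128.53 / 1682.63 × 100 = 126.5002
Paasche component (current-period weights):
ΣP(Feb 2020)Q(Feb 2020) = 3.67×128 + 8.96×85 + 3.25×217 = 469.76 + 761.6 + 705.25 = 1936.61
ΣP(Jan 2020)Q(Feb 2020) = 3.75×128 + 6.92×85 + 2.27×217 = 480 + 588.2 + 492.59 = 1560.79
P = 1936.61 / 1560.79 × 100 = 124.0788
Fisher = √(L × P) = √(126.5002 × 124.0788) = 125.2837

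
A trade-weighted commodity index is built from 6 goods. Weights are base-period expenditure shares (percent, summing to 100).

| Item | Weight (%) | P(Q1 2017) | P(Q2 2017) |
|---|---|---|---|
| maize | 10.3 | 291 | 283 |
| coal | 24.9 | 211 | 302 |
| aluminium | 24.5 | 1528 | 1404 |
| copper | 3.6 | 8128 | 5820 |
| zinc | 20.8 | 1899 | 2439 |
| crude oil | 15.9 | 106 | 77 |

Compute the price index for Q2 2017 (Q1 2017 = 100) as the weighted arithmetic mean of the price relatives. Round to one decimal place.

maize: 10.3 × (283/291) = 10.3 × 0.972509 = 10.0168
coal: 24.9 × (302/211) = 24.9 × 1.431280 = 35.6389
aluminium: 24.5 × (1404/1528) = 24.5 × 0.918848 = 22.5118
copper: 3.6 × (5820/8128) = 3.6 × 0.716043 = 2.5778
zinc: 20.8 × (2439/1899) = 20.8 × 1.284360 = 26.7147
crude oil: 15.9 × (77/106) = 15.9 × 0.726415 = 11.5500
Index = Σ wᵢ·(p₁ᵢ/p₀ᵢ) = 10.0168 + 35.6389 + 22.5118 + 2.5778 + 26.7147 + 11.5500 = 109.0099

109.0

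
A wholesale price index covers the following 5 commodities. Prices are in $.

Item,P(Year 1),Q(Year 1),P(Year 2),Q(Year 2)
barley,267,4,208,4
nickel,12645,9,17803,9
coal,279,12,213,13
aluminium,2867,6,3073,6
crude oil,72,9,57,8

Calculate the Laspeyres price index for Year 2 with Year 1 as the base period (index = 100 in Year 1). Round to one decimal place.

Laspeyres price index uses base-period quantities as weights.
ΣP(Year 2)·Q(Year 1) = 208×4 + 17803×9 + 213×12 + 3073×6 + 57×9 = 832 + 160227 + 2556 + 18438 + 513 = 182566
ΣP(Year 1)·Q(Year 1) = 267×4 + 12645×9 + 279×12 + 2867×6 + 72×9 = 1068 + 113805 + 3348 + 17202 + 648 = 136071
Index = 182566 / 136071 × 100 = 134.1697

134.2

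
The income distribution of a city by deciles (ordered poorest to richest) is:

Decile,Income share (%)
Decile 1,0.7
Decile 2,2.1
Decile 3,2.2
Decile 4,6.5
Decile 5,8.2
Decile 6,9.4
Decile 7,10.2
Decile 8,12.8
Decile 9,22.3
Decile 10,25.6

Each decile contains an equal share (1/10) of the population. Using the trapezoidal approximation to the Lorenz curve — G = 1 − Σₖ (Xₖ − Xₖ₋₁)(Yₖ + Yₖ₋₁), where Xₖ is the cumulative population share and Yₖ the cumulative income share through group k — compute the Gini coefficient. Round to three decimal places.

0.431

Cumulative income shares Yₖ: 0.0070, 0.0280, 0.0500, 0.1150, 0.1970, 0.2910, 0.3930, 0.5210, 0.7440, 1.0000
Σ (Xₖ−Xₖ₋₁)(Yₖ+Yₖ₋₁) = (1/10)(0.0070+0.0000) + (1/10)(0.0280+0.0070) + (1/10)(0.0500+0.0280) + (1/10)(0.1150+0.0500) + (1/10)(0.1970+0.1150) + (1/10)(0.2910+0.1970) + (1/10)(0.3930+0.2910) + (1/10)(0.5210+0.3930) + (1/10)(0.7440+0.5210) + (1/10)(1.0000+0.7440)
  = 0.0007 + 0.0035 + 0.0078 + 0.0165 + 0.0312 + 0.0488 + 0.0684 + 0.0914 + 0.1265 + 0.1744 = 0.5692
G = 1 − 0.5692 = 0.4308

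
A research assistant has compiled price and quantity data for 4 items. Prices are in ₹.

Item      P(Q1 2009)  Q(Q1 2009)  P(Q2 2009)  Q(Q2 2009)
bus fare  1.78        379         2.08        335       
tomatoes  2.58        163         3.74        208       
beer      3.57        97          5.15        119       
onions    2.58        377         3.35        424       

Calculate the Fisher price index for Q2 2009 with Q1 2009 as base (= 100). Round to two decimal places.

Laspeyres component (base-period weights):
ΣP(Q2 2009)Q(Q1 2009) = 2.08×379 + 3.74×163 + 5.15×97 + 3.35×377 = 788.32 + 609.62 + 499.55 + 1262.95 = 3160.44
ΣP(Q1 2009)Q(Q1 2009) = 1.78×379 + 2.58×163 + 3.57×97 + 2.58×377 = 674.62 + 420.54 + 346.29 + 972.66 = 2414.11
L = 3160.44 / 2414.11 × 100 = 130.9153
Paasche component (current-period weights):
ΣP(Q2 2009)Q(Q2 2009) = 2.08×335 + 3.74×208 + 5.15×119 + 3.35×424 = 696.8 + 777.92 + 612.85 + 1420.4 = 3507.97
ΣP(Q1 2009)Q(Q2 2009) = 1.78×335 + 2.58×208 + 3.57×119 + 2.58×424 = 596.3 + 536.64 + 424.83 + 1093.92 = 2651.69
P = 3507.97 / 2651.69 × 100 = 132.2919
Fisher = √(L × P) = √(130.9153 × 132.2919) = 131.6018

131.60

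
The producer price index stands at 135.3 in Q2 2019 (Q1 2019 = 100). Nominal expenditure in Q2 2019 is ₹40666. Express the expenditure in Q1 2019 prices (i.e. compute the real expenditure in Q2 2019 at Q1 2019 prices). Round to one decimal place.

30056.2

Real = Nominal ÷ (Index/100) = 40666 ÷ (135.3/100)
     = 40666 ÷ 1.353 = 30056.1715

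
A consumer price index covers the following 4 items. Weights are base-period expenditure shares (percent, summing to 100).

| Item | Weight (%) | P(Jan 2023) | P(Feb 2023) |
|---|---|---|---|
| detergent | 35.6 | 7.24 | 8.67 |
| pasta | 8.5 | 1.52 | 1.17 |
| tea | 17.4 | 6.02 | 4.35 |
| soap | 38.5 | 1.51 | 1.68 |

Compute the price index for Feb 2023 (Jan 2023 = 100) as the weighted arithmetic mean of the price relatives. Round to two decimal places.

detergent: 35.6 × (8.67/7.24) = 35.6 × 1.197514 = 42.6315
pasta: 8.5 × (1.17/1.52) = 8.5 × 0.769737 = 6.5428
tea: 17.4 × (4.35/6.02) = 17.4 × 0.722591 = 12.5731
soap: 38.5 × (1.68/1.51) = 38.5 × 1.112583 = 42.8344
Index = Σ wᵢ·(p₁ᵢ/p₀ᵢ) = 42.6315 + 6.5428 + 12.5731 + 42.8344 = 104.5818

104.58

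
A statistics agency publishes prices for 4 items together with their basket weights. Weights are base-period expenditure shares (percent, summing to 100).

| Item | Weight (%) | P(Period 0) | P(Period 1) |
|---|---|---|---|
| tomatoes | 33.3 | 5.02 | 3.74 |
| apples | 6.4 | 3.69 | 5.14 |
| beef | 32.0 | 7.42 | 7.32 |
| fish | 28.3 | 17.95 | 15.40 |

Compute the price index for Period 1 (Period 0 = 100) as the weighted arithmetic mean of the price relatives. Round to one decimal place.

tomatoes: 33.3 × (3.74/5.02) = 33.3 × 0.745020 = 24.8092
apples: 6.4 × (5.14/3.69) = 6.4 × 1.392954 = 8.9149
beef: 32.0 × (7.32/7.42) = 32.0 × 0.986523 = 31.5687
fish: 28.3 × (15.40/17.95) = 28.3 × 0.857939 = 24.2797
Index = Σ wᵢ·(p₁ᵢ/p₀ᵢ) = 24.8092 + 8.9149 + 31.5687 + 24.2797 = 89.5725

89.6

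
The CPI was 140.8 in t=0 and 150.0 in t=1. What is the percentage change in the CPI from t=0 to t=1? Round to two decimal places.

6.53%

Change = (150.0 − 140.8) / 140.8 × 100
       = 9.2 / 140.8 × 100 = 6.5341%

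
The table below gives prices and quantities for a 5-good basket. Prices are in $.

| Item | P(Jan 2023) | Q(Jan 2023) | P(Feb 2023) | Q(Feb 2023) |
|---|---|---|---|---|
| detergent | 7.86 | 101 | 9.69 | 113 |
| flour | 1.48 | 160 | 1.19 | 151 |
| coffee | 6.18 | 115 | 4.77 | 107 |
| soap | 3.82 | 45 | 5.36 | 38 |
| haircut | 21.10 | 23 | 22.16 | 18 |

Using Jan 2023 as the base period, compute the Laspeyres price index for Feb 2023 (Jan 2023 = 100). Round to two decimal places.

Laspeyres price index uses base-period quantities as weights.
ΣP(Feb 2023)·Q(Jan 2023) = 9.69×101 + 1.19×160 + 4.77×115 + 5.36×45 + 22.16×23 = 978.69 + 190.4 + 548.55 + 241.2 + 509.68 = 2468.52
ΣP(Jan 2023)·Q(Jan 2023) = 7.86×101 + 1.48×160 + 6.18×115 + 3.82×45 + 21.10×23 = 793.86 + 236.8 + 710.7 + 171.9 + 485.3 = 2398.56
Index = 2468.52 / 2398.56 × 100 = 102.9168

102.92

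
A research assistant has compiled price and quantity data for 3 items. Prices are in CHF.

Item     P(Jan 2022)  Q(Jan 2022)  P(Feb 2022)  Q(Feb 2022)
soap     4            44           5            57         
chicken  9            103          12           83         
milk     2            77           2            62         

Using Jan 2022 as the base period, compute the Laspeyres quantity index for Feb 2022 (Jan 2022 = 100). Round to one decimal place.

87.4

Laspeyres quantity index uses base-period prices as weights.
ΣP(Jan 2022)·Q(Feb 2022) = 4×57 + 9×83 + 2×62 = 228 + 747 + 124 = 1099
ΣP(Jan 2022)·Q(Jan 2022) = 4×44 + 9×103 + 2×77 = 176 + 927 + 154 = 1257
Index = 1099 / 1257 × 100 = 87.4304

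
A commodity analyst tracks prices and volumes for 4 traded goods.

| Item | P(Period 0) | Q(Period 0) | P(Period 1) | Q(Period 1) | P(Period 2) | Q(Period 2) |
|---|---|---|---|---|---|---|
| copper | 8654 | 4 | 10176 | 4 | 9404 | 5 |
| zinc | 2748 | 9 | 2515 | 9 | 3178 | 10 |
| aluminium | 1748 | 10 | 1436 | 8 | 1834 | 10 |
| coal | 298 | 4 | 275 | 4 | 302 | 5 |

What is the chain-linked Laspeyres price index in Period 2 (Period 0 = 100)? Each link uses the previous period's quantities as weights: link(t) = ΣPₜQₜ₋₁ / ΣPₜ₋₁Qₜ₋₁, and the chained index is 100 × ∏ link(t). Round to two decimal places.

109.21

Link Period 0→Period 1:
ΣP(Period 1)Q(Period 0) = 10176×4 + 2515×9 + 1436×10 + 275×4 = 40704 + 22635 + 14360 + 1100 = 78799
ΣP(Period 0)Q(Period 0) = 8654×4 + 2748×9 + 1748×10 + 298×4 = 34616 + 24732 + 17480 + 1192 = 78020
link = 78799/78020 = 1.009985
Link Period 1→Period 2:
ΣP(Period 2)Q(Period 1) = 9404×4 + 3178×9 + 1834×8 + 302×4 = 37616 + 28602 + 14672 + 1208 = 82098
ΣP(Period 1)Q(Period 1) = 10176×4 + 2515×9 + 1436×8 + 275×4 = 40704 + 22635 + 11488 + 1100 = 75927
link = 82098/75927 = 1.081275
Chained index = 100 × 1.009985 × 1.081275 = 109.2072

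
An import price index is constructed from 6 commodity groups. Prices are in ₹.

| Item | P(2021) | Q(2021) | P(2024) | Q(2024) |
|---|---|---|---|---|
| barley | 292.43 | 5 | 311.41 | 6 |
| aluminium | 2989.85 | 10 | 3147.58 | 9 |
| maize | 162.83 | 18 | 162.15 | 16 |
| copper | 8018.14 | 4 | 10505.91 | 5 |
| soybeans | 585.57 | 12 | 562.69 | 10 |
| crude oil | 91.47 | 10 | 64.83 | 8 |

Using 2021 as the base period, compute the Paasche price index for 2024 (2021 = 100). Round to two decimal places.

117.34

Paasche price index uses current-period quantities as weights.
ΣP(2024)·Q(2024) = 311.41×6 + 3147.58×9 + 162.15×16 + 10505.91×5 + 562.69×10 + 64.83×8 = 1868.46 + 28328.22 + 2594.4 + 52529.55 + 5626.9 + 518.64 = 91466.17
ΣP(2021)·Q(2024) = 292.43×6 + 2989.85×9 + 162.83×16 + 8018.14×5 + 585.57×10 + 91.47×8 = 1754.58 + 26908.65 + 2605.28 + 40090.7 + 5855.7 + 731.76 = 77946.67
Index = 91466.17 / 77946.67 × 100 = 117.3446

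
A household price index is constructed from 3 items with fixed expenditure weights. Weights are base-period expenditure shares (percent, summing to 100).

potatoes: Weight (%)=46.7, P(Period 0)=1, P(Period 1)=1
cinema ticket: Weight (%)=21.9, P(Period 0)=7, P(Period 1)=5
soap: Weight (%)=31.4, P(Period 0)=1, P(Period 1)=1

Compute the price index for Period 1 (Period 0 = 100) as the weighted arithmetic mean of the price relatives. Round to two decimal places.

potatoes: 46.7 × (1/1) = 46.7 × 1.000000 = 46.7000
cinema ticket: 21.9 × (5/7) = 21.9 × 0.714286 = 15.6429
soap: 31.4 × (1/1) = 31.4 × 1.000000 = 31.4000
Index = Σ wᵢ·(p₁ᵢ/p₀ᵢ) = 46.7000 + 15.6429 + 31.4000 = 93.7429

93.74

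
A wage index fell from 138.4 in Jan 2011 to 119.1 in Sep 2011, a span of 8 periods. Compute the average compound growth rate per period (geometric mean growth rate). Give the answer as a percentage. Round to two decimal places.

-1.86%

Growth factor = (119.1/138.4)^(1/8) = (0.860549)^(1/8) = 0.981402
Growth rate = 0.981402 − 1 = -0.018598 = -1.8598%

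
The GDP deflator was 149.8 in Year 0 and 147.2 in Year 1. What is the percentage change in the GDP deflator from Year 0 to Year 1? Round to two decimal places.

-1.74%

Change = (147.2 − 149.8) / 149.8 × 100
       = -2.6 / 149.8 × 100 = -1.7356%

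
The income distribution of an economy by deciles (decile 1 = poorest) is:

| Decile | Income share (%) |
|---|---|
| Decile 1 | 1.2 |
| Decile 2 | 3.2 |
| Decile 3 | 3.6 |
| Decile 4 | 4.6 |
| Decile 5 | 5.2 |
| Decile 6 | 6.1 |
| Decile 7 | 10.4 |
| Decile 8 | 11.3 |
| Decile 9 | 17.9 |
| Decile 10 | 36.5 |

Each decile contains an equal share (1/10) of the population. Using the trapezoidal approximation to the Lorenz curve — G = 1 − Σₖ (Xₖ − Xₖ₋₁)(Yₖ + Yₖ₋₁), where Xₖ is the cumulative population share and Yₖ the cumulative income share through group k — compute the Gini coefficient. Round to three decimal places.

0.477

Cumulative income shares Yₖ: 0.0120, 0.0440, 0.0800, 0.1260, 0.1780, 0.2390, 0.3430, 0.4560, 0.6350, 1.0000
Σ (Xₖ−Xₖ₋₁)(Yₖ+Yₖ₋₁) = (1/10)(0.0120+0.0000) + (1/10)(0.0440+0.0120) + (1/10)(0.0800+0.0440) + (1/10)(0.1260+0.0800) + (1/10)(0.1780+0.1260) + (1/10)(0.2390+0.1780) + (1/10)(0.3430+0.2390) + (1/10)(0.4560+0.3430) + (1/10)(0.6350+0.4560) + (1/10)(1.0000+0.6350)
  = 0.0012 + 0.0056 + 0.0124 + 0.0206 + 0.0304 + 0.0417 + 0.0582 + 0.0799 + 0.1091 + 0.1635 = 0.5226
G = 1 − 0.5226 = 0.4774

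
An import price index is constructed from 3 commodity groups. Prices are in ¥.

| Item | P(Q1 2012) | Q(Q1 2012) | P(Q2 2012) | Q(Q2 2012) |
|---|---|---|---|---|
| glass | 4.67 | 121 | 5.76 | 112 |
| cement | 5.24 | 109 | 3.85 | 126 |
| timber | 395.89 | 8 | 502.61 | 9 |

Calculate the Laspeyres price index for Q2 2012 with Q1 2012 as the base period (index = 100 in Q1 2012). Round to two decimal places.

119.38

Laspeyres price index uses base-period quantities as weights.
ΣP(Q2 2012)·Q(Q1 2012) = 5.76×121 + 3.85×109 + 502.61×8 = 696.96 + 419.65 + 4020.88 = 5137.49
ΣP(Q1 2012)·Q(Q1 2012) = 4.67×121 + 5.24×109 + 395.89×8 = 565.07 + 571.16 + 3167.12 = 4303.35
Index = 5137.49 / 4303.35 × 100 = 119.3835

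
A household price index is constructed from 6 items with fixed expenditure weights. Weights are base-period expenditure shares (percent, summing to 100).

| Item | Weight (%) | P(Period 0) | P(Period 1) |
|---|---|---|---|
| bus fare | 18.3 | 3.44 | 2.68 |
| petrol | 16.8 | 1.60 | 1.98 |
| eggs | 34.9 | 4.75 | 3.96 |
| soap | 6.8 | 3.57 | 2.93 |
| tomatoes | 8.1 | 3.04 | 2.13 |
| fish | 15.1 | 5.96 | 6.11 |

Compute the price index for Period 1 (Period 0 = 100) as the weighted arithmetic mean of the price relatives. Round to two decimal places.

90.88

bus fare: 18.3 × (2.68/3.44) = 18.3 × 0.779070 = 14.2570
petrol: 16.8 × (1.98/1.60) = 16.8 × 1.237500 = 20.7900
eggs: 34.9 × (3.96/4.75) = 34.9 × 0.833684 = 29.0956
soap: 6.8 × (2.93/3.57) = 6.8 × 0.820728 = 5.5810
tomatoes: 8.1 × (2.13/3.04) = 8.1 × 0.700658 = 5.6753
fish: 15.1 × (6.11/5.96) = 15.1 × 1.025168 = 15.4800
Index = Σ wᵢ·(p₁ᵢ/p₀ᵢ) = 14.2570 + 20.7900 + 29.0956 + 5.5810 + 5.6753 + 15.4800 = 90.8789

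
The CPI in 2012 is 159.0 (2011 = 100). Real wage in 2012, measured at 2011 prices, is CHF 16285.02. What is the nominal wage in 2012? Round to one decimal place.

Nominal = Real × (Index/100) = 16285.02 × (159.0/100)
        = 16285.02 × 1.590 = 25893.1818

25893.2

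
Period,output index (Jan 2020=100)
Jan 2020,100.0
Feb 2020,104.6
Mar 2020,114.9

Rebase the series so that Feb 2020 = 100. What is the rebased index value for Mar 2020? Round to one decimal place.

Rebased(Mar 2020) = 114.9 / 104.6 × 100 = 109.8470

109.8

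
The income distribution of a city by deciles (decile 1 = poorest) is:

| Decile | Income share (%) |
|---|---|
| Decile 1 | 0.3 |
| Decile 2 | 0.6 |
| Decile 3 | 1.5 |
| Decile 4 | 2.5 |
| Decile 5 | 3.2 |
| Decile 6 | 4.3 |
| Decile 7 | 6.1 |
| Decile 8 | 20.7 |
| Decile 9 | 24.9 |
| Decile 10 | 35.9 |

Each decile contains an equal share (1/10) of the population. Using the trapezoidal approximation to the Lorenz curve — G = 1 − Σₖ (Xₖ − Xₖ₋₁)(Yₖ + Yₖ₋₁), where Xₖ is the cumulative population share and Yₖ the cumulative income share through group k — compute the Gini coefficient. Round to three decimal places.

Cumulative income shares Yₖ: 0.0030, 0.0090, 0.0240, 0.0490, 0.0810, 0.1240, 0.1850, 0.3920, 0.6410, 1.0000
Σ (Xₖ−Xₖ₋₁)(Yₖ+Yₖ₋₁) = (1/10)(0.0030+0.0000) + (1/10)(0.0090+0.0030) + (1/10)(0.0240+0.0090) + (1/10)(0.0490+0.0240) + (1/10)(0.0810+0.0490) + (1/10)(0.1240+0.0810) + (1/10)(0.1850+0.1240) + (1/10)(0.3920+0.1850) + (1/10)(0.6410+0.3920) + (1/10)(1.0000+0.6410)
  = 0.0003 + 0.0012 + 0.0033 + 0.0073 + 0.0130 + 0.0205 + 0.0309 + 0.0577 + 0.1033 + 0.1641 = 0.4016
G = 1 − 0.4016 = 0.5984

0.598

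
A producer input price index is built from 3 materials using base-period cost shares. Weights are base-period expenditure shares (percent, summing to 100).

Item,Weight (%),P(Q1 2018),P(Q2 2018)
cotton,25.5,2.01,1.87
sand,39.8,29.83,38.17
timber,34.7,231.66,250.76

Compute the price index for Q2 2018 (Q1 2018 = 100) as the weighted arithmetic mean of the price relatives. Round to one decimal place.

cotton: 25.5 × (1.87/2.01) = 25.5 × 0.930348 = 23.7239
sand: 39.8 × (38.17/29.83) = 39.8 × 1.279584 = 50.9275
timber: 34.7 × (250.76/231.66) = 34.7 × 1.082448 = 37.5610
Index = Σ wᵢ·(p₁ᵢ/p₀ᵢ) = 23.7239 + 50.9275 + 37.5610 = 112.2123

112.2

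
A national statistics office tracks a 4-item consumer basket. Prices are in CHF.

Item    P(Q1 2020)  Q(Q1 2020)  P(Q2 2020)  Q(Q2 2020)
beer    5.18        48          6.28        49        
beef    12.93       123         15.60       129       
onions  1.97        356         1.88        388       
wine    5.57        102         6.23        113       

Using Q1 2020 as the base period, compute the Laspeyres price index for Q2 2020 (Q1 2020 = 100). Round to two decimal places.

113.40

Laspeyres price index uses base-period quantities as weights.
ΣP(Q2 2020)·Q(Q1 2020) = 6.28×48 + 15.60×123 + 1.88×356 + 6.23×102 = 301.44 + 1918.8 + 669.28 + 635.46 = 3524.98
ΣP(Q1 2020)·Q(Q1 2020) = 5.18×48 + 12.93×123 + 1.97×356 + 5.57×102 = 248.64 + 1590.39 + 701.32 + 568.14 = 3108.49
Index = 3524.98 / 3108.49 × 100 = 113.3985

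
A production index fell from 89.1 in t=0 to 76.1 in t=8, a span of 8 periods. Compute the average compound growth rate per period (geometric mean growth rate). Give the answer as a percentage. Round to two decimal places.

Growth factor = (76.1/89.1)^(1/8) = (0.854097)^(1/8) = 0.980479
Growth rate = 0.980479 − 1 = -0.019521 = -1.9521%

-1.95%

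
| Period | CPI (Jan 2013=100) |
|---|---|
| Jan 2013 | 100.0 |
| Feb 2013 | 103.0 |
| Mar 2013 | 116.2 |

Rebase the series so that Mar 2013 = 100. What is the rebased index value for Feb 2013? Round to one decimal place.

Rebased(Feb 2013) = 103.0 / 116.2 × 100 = 88.6403

88.6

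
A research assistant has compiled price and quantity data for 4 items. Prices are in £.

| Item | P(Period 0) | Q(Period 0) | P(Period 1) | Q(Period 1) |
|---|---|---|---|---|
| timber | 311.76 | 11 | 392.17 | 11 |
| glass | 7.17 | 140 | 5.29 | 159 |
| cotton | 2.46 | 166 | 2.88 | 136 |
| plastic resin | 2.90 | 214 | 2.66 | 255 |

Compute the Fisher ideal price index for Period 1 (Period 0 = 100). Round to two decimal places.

Laspeyres component (base-period weights):
ΣP(Period 1)Q(Period 0) = 392.17×11 + 5.29×140 + 2.88×166 + 2.66×214 = 4313.87 + 740.6 + 478.08 + 569.24 = 6101.79
ΣP(Period 0)Q(Period 0) = 311.76×11 + 7.17×140 + 2.46×166 + 2.90×214 = 3429.36 + 1003.8 + 408.36 + 620.6 = 5462.12
L = 6101.79 / 5462.12 × 100 = 111.7110
Paasche component (current-period weights):
ΣP(Period 1)Q(Period 1) = 392.17×11 + 5.29×159 + 2.88×136 + 2.66×255 = 4313.87 + 841.11 + 391.68 + 678.3 = 6224.96
ΣP(Period 0)Q(Period 1) = 311.76×11 + 7.17×159 + 2.46×136 + 2.90×255 = 3429.36 + 1140.03 + 334.56 + 739.5 = 5643.45
P = 6224.96 / 5643.45 × 100 = 110.3042
Fisher = √(L × P) = √(111.7110 × 110.3042) = 111.0054

111.01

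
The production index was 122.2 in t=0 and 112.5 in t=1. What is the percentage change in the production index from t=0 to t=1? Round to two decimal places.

Change = (112.5 − 122.2) / 122.2 × 100
       = -9.7 / 122.2 × 100 = -7.9378%

-7.94%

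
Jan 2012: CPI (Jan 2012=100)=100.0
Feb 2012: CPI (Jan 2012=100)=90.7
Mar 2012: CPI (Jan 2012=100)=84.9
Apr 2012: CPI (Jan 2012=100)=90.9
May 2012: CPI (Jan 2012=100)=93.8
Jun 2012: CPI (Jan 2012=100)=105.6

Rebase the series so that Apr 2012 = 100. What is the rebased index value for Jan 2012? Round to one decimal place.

110.0

Rebased(Jan 2012) = 100.0 / 90.9 × 100 = 110.0110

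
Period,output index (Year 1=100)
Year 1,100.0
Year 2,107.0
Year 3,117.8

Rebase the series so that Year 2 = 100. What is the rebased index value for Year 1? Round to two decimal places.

93.46

Rebased(Year 1) = 100.0 / 107.0 × 100 = 93.4579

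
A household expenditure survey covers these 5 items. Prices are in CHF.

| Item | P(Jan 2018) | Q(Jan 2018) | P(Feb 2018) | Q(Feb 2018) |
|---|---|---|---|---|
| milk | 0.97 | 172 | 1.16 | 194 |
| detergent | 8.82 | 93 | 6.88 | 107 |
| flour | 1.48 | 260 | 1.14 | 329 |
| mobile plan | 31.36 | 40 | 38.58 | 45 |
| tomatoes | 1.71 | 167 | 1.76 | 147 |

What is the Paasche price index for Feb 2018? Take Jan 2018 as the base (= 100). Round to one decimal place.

101.5

Paasche price index uses current-period quantities as weights.
ΣP(Feb 2018)·Q(Feb 2018) = 1.16×194 + 6.88×107 + 1.14×329 + 38.58×45 + 1.76×147 = 225.04 + 736.16 + 375.06 + 1736.1 + 258.72 = 3331.08
ΣP(Jan 2018)·Q(Feb 2018) = 0.97×194 + 8.82×107 + 1.48×329 + 31.36×45 + 1.71×147 = 188.18 + 943.74 + 486.92 + 1411.2 + 251.37 = 3281.41
Index = 3331.08 / 3281.41 × 100 = 101.5137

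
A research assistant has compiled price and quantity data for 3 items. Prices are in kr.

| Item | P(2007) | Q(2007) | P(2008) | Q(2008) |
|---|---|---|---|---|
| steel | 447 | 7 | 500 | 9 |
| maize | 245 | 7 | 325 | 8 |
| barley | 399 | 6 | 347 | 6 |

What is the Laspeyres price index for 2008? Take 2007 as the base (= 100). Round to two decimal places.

108.55

Laspeyres price index uses base-period quantities as weights.
ΣP(2008)·Q(2007) = 500×7 + 325×7 + 347×6 = 3500 + 2275 + 2082 = 7857
ΣP(2007)·Q(2007) = 447×7 + 245×7 + 399×6 = 3129 + 1715 + 2394 = 7238
Index = 7857 / 7238 × 100 = 108.5521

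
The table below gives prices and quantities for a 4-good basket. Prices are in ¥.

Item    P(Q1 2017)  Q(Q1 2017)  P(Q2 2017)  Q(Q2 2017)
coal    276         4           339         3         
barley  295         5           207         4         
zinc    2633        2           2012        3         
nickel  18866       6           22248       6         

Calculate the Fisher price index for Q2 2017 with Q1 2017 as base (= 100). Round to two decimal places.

Laspeyres component (base-period weights):
ΣP(Q2 2017)Q(Q1 2017) = 339×4 + 207×5 + 2012×2 + 22248×6 = 1356 + 1035 + 4024 + 133488 = 139903
ΣP(Q1 2017)Q(Q1 2017) = 276×4 + 295×5 + 2633×2 + 18866×6 = 1104 + 1475 + 5266 + 113196 = 121041
L = 139903 / 121041 × 100 = 115.5831
Paasche component (current-period weights):
ΣP(Q2 2017)Q(Q2 2017) = 339×3 + 207×4 + 2012×3 + 22248×6 = 1017 + 828 + 6036 + 133488 = 141369
ΣP(Q1 2017)Q(Q2 2017) = 276×3 + 295×4 + 2633×3 + 18866×6 = 828 + 1180 + 7899 + 113196 = 123103
P = 141369 / 123103 × 100 = 114.8380
Fisher = √(L × P) = √(115.5831 × 114.8380) = 115.2100

115.21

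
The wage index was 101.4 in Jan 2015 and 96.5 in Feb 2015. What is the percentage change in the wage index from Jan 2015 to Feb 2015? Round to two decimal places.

-4.83%

Change = (96.5 − 101.4) / 101.4 × 100
       = -4.9 / 101.4 × 100 = -4.8323%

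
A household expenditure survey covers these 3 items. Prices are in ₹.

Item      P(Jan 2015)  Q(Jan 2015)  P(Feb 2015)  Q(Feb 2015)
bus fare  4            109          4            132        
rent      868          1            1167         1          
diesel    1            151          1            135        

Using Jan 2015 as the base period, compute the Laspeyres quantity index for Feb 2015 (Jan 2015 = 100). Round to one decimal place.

105.2

Laspeyres quantity index uses base-period prices as weights.
ΣP(Jan 2015)·Q(Feb 2015) = 4×132 + 868×1 + 1×135 = 528 + 868 + 135 = 1531
ΣP(Jan 2015)·Q(Jan 2015) = 4×109 + 868×1 + 1×151 = 436 + 868 + 151 = 1455
Index = 1531 / 1455 × 100 = 105.2234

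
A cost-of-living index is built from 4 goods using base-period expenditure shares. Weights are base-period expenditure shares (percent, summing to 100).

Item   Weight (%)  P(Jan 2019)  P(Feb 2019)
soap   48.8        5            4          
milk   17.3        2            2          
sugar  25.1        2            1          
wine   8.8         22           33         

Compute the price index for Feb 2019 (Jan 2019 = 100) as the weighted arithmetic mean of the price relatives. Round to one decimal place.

soap: 48.8 × (4/5) = 48.8 × 0.800000 = 39.0400
milk: 17.3 × (2/2) = 17.3 × 1.000000 = 17.3000
sugar: 25.1 × (1/2) = 25.1 × 0.500000 = 12.5500
wine: 8.8 × (33/22) = 8.8 × 1.500000 = 13.2000
Index = Σ wᵢ·(p₁ᵢ/p₀ᵢ) = 39.0400 + 17.3000 + 12.5500 + 13.2000 = 82.0900

82.1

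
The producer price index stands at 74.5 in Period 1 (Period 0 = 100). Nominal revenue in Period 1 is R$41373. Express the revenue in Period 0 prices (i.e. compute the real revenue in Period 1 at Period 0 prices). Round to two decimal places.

Real = Nominal ÷ (Index/100) = 41373 ÷ (74.5/100)
     = 41373 ÷ 0.745 = 55534.2282

55534.23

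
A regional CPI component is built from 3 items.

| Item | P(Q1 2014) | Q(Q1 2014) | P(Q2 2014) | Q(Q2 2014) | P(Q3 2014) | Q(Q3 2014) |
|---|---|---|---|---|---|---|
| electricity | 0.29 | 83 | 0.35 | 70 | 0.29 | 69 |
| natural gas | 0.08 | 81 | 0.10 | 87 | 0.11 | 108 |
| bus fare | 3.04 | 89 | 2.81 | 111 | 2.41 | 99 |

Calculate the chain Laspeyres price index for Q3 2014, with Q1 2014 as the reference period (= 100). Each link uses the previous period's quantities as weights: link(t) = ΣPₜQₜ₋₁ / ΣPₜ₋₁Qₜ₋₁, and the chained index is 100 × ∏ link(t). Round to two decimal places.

82.20

Link Q1 2014→Q2 2014:
ΣP(Q2 2014)Q(Q1 2014) = 0.35×83 + 0.10×81 + 2.81×89 = 29.05 + 8.1 + 250.09 = 287.24
ΣP(Q1 2014)Q(Q1 2014) = 0.29×83 + 0.08×81 + 3.04×89 = 24.07 + 6.48 + 270.56 = 301.11
link = 287.24/301.11 = 0.953937
Link Q2 2014→Q3 2014:
ΣP(Q3 2014)Q(Q2 2014) = 0.29×70 + 0.11×87 + 2.41×111 = 20.3 + 9.57 + 267.51 = 297.38
ΣP(Q2 2014)Q(Q2 2014) = 0.35×70 + 0.10×87 + 2.81×111 = 24.5 + 8.7 + 311.91 = 345.11
link = 297.38/345.11 = 0.861696
Chained index = 100 × 0.953937 × 0.861696 = 82.2004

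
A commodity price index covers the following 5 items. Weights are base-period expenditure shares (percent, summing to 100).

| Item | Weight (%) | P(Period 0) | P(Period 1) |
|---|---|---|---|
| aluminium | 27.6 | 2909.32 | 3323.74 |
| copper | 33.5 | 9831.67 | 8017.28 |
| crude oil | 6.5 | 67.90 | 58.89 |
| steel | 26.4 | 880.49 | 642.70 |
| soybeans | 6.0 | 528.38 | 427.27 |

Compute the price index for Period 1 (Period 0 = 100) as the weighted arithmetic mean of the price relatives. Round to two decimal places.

aluminium: 27.6 × (3323.74/2909.32) = 27.6 × 1.142446 = 31.5315
copper: 33.5 × (8017.28/9831.67) = 33.5 × 0.815455 = 27.3177
crude oil: 6.5 × (58.89/67.90) = 6.5 × 0.867305 = 5.6375
steel: 26.4 × (642.70/880.49) = 26.4 × 0.729934 = 19.2703
soybeans: 6.0 × (427.27/528.38) = 6.0 × 0.808642 = 4.8518
Index = Σ wᵢ·(p₁ᵢ/p₀ᵢ) = 31.5315 + 27.3177 + 5.6375 + 19.2703 + 4.8518 = 88.6088

88.61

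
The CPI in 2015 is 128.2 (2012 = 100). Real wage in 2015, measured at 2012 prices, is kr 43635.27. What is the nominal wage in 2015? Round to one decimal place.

55940.4

Nominal = Real × (Index/100) = 43635.27 × (128.2/100)
        = 43635.27 × 1.282 = 55940.4161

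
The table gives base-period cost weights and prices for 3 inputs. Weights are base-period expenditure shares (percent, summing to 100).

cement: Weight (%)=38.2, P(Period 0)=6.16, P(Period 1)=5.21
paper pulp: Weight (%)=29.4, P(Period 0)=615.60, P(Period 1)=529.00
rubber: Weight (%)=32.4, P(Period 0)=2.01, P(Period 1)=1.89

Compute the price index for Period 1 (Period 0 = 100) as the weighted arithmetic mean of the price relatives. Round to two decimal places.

cement: 38.2 × (5.21/6.16) = 38.2 × 0.845779 = 32.3088
paper pulp: 29.4 × (529.00/615.60) = 29.4 × 0.859324 = 25.2641
rubber: 32.4 × (1.89/2.01) = 32.4 × 0.940299 = 30.4657
Index = Σ wᵢ·(p₁ᵢ/p₀ᵢ) = 32.3088 + 25.2641 + 30.4657 = 88.0386

88.04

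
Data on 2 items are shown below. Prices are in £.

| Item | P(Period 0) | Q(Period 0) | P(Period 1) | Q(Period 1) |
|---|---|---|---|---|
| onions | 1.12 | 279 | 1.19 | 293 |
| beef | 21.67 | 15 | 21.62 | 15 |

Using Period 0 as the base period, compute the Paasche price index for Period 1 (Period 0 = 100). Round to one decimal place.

Paasche price index uses current-period quantities as weights.
ΣP(Period 1)·Q(Period 1) = 1.19×293 + 21.62×15 = 348.67 + 324.3 = 672.97
ΣP(Period 0)·Q(Period 1) = 1.12×293 + 21.67×15 = 328.16 + 325.05 = 653.21
Index = 672.97 / 653.21 × 100 = 103.0251

103.0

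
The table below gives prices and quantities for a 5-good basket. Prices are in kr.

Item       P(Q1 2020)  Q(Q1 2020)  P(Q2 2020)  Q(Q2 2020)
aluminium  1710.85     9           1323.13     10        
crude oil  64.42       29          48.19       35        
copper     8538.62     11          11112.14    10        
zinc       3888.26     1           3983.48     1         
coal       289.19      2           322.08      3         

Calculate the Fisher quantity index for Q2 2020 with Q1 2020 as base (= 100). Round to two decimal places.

Laspeyres component (base-period weights):
ΣP(Q1 2020)Q(Q2 2020) = 1710.85×10 + 64.42×35 + 8538.62×10 + 3888.26×1 + 289.19×3 = 17108.5 + 2254.7 + 85386.2 + 3888.26 + 867.57 = 109505.23
ΣP(Q1 2020)Q(Q1 2020) = 1710.85×9 + 64.42×29 + 8538.62×11 + 3888.26×1 + 289.19×2 = 15397.65 + 1868.18 + 93924.82 + 3888.26 + 578.38 = 115657.29
L = 109505.23 / 115657.29 × 100 = 94.6808
Paasche component (current-period weights):
ΣP(Q2 2020)Q(Q2 2020) = 1323.13×10 + 48.19×35 + 11112.14×10 + 3983.48×1 + 322.08×3 = 13231.3 + 1686.65 + 111121.4 + 3983.48 + 966.24 = 130989.07
ΣP(Q2 2020)Q(Q1 2020) = 1323.13×9 + 48.19×29 + 11112.14×11 + 3983.48×1 + 322.08×2 = 11908.17 + 1397.51 + 122233.54 + 3983.48 + 644.16 = 140166.86
P = 130989.07 / 140166.86 × 100 = 93.4522
Fisher = √(L × P) = √(94.6808 × 93.4522) = 94.0645

94.06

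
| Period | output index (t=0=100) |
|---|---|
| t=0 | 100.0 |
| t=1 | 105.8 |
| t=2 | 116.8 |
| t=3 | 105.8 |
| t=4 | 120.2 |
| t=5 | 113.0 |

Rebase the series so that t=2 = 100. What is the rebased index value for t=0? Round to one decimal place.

85.6

Rebased(t=0) = 100.0 / 116.8 × 100 = 85.6164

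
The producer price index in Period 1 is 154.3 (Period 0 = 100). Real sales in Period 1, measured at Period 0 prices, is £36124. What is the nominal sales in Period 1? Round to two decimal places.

Nominal = Real × (Index/100) = 36124 × (154.3/100)
        = 36124 × 1.543 = 55739.3320

55739.33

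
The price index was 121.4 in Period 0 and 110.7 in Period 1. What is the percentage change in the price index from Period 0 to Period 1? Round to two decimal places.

-8.81%

Change = (110.7 − 121.4) / 121.4 × 100
       = -10.7 / 121.4 × 100 = -8.8138%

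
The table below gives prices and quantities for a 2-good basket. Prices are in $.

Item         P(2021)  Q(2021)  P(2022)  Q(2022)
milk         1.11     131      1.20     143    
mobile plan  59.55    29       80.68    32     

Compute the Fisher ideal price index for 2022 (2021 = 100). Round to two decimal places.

133.37

Laspeyres component (base-period weights):
ΣP(2022)Q(2021) = 1.20×131 + 80.68×29 = 157.2 + 2339.72 = 2496.92
ΣP(2021)Q(2021) = 1.11×131 + 59.55×29 = 145.41 + 1726.95 = 1872.36
L = 2496.92 / 1872.36 × 100 = 133.3568
Paasche component (current-period weights):
ΣP(2022)Q(2022) = 1.20×143 + 80.68×32 = 171.6 + 2581.76 = 2753.36
ΣP(2021)Q(2022) = 1.11×143 + 59.55×32 = 158.73 + 1905.6 = 2064.33
P = 2753.36 / 2064.33 × 100 = 133.3779
Fisher = √(L × P) = √(133.3568 × 133.3779) = 133.3674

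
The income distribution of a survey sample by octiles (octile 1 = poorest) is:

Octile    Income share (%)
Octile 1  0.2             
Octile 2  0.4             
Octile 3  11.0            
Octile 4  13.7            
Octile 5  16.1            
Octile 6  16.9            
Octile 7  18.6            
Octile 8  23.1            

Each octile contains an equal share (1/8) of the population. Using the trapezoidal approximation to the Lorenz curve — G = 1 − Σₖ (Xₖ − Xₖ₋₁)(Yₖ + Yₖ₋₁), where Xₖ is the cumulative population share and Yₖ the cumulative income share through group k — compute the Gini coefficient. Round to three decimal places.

0.339

Cumulative income shares Yₖ: 0.0020, 0.0060, 0.1160, 0.2530, 0.4140, 0.5830, 0.7690, 1.0000
Σ (Xₖ−Xₖ₋₁)(Yₖ+Yₖ₋₁) = (1/8)(0.0020+0.0000) + (1/8)(0.0060+0.0020) + (1/8)(0.1160+0.0060) + (1/8)(0.2530+0.1160) + (1/8)(0.4140+0.2530) + (1/8)(0.5830+0.4140) + (1/8)(0.7690+0.5830) + (1/8)(1.0000+0.7690)
  = 0.0003 + 0.0010 + 0.0153 + 0.0461 + 0.0834 + 0.1246 + 0.1690 + 0.2211 = 0.6608
G = 1 − 0.6608 = 0.3392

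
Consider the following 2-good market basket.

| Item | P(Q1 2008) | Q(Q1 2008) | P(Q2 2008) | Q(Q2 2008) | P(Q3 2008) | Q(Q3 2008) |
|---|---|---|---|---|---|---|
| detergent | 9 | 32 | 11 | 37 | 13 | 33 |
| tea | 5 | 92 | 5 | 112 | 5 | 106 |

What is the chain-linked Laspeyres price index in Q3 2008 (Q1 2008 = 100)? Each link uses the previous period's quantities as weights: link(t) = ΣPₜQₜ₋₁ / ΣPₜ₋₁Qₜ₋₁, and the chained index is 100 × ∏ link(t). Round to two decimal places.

Link Q1 2008→Q2 2008:
ΣP(Q2 2008)Q(Q1 2008) = 11×32 + 5×92 = 352 + 460 = 812
ΣP(Q1 2008)Q(Q1 2008) = 9×32 + 5×92 = 288 + 460 = 748
link = 812/748 = 1.085561
Link Q2 2008→Q3 2008:
ΣP(Q3 2008)Q(Q2 2008) = 13×37 + 5×112 = 481 + 560 = 1041
ΣP(Q2 2008)Q(Q2 2008) = 11×37 + 5×112 = 407 + 560 = 967
link = 1041/967 = 1.076525
Chained index = 100 × 1.085561 × 1.076525 = 116.8634

116.86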